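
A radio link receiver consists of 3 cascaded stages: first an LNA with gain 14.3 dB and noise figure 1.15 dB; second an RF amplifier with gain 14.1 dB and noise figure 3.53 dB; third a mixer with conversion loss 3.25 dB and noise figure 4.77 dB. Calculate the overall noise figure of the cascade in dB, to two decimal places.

1.31 dB

Convert to linear (a loss of L dB is a gain of −L dB): F_i = 10^(NF_i/10), G_i = 10^(G_i,dB/10)
  Stage 1: F_1 = 10^(1.15/10) = 1.303, G_1 = 10^(14.3/10) = 26.92
  Stage 2: F_2 = 10^(3.53/10) = 2.254, G_2 = 10^(14.1/10) = 25.70
  Stage 3: F_3 = 10^(4.77/10) = 2.999, G_3 = 10^(−3.25/10) = 0.4732
Friis cascade:
  F = 1.303 + (2.254 − 1)/26.92 + (2.999 − 1)/691.8 = 1.353
NF = 10 log₁₀(1.353) = 1.31 dB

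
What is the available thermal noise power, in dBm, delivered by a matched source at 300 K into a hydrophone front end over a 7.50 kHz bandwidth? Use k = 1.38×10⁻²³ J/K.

−135.1 dBm

P_n = kTB = 1.38×10⁻²³ × 300 × 7.50×10³ = 3.10×10⁻¹⁷ W
In dBm: 10 log₁₀(3.10×10⁻¹⁷ / 10⁻³) = −135.1 dBm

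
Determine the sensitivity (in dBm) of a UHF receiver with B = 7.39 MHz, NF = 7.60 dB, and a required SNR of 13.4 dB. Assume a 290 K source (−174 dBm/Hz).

Sensitivity = −174 + 10 log₁₀(B) + NF + SNR_min
= −174 + 68.69 + 7.60 + 13.4
= −84.31 dBm → −84.3 dBm

−84.3 dBm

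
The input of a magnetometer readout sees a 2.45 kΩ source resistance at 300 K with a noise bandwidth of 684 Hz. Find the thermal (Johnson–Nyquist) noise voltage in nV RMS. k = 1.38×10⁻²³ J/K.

167 nV

V_n = √(4kTRB)
4kTRB = 4 × 1.38×10⁻²³ × 300 × 2.45×10³ × 6.84×10² = 2.78×10⁻¹⁴ V²
V_n = √(2.78×10⁻¹⁴) = 1.67×10⁻⁷ V = 167 nV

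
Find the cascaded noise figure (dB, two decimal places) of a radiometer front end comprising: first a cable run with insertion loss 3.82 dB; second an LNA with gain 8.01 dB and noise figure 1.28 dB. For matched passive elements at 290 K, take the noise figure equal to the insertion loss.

5.10 dB

Convert to linear (a loss of L dB is a gain of −L dB): F_i = 10^(NF_i/10), G_i = 10^(G_i,dB/10)
  Stage 1: F_1 = 10^(3.82/10) = 2.410, G_1 = 10^(−3.82/10) = 0.4150
  Stage 2: F_2 = 10^(1.28/10) = 1.343, G_2 = 10^(8.01/10) = 6.324
Friis cascade:
  F = 2.410 + (1.343 − 1)/0.4150 = 3.236
NF = 10 log₁₀(3.236) = 5.10 dB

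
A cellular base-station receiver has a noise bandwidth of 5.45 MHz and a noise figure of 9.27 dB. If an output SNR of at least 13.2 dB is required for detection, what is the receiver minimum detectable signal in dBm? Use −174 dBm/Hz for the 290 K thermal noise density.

Sensitivity = −174 + 10 log₁₀(B) + NF + SNR_min
= −174 + 67.36 + 9.27 + 13.2
= −84.17 dBm → −84.2 dBm

−84.2 dBm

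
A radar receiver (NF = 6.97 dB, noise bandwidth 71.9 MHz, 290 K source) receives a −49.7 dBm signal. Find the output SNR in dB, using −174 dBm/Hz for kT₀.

38.8 dB

Noise floor: N = −174 + 10 log₁₀(B) + NF
10 log₁₀(7.19×10⁷) = 78.57 dB
N = −174 + 78.57 + 6.97 = −88.46 dBm
SNR = P_sig − N = −49.7 − (−88.46) = 38.76 dB → 38.8 dB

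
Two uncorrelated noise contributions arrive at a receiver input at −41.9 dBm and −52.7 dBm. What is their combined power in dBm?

Convert to linear, add, convert back:
P₁ = 6.46×10⁻⁸ W, P₂ = 5.37×10⁻⁹ W
P_tot = 6.99×10⁻⁸ W → 10 log₁₀(P_tot / 10⁻³) = −41.6 dBm

−41.6 dBm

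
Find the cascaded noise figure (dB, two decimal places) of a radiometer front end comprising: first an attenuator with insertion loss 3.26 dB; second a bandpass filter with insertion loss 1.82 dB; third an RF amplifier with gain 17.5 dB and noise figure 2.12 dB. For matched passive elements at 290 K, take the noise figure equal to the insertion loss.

Convert to linear (a loss of L dB is a gain of −L dB): F_i = 10^(NF_i/10), G_i = 10^(G_i,dB/10)
  Stage 1: F_1 = 10^(3.26/10) = 2.118, G_1 = 10^(−3.26/10) = 0.4721
  Stage 2: F_2 = 10^(1.82/10) = 1.521, G_2 = 10^(−1.82/10) = 0.6577
  Stage 3: F_3 = 10^(2.12/10) = 1.629, G_3 = 10^(17.5/10) = 56.23
Friis cascade:
  F = 2.118 + (1.521 − 1)/0.4721 + (1.629 − 1)/0.3105 = 5.248
NF = 10 log₁₀(5.248) = 7.20 dB

7.20 dB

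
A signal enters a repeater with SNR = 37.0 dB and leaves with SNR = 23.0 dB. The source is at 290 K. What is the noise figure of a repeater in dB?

14.0 dB

NF (dB) = SNR_in(dB) − SNR_out(dB) when the source is at T₀
NF = 37.0 − 23.0 = 14.0 dB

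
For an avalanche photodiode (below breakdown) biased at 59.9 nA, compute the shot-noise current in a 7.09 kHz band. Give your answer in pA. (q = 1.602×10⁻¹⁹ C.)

11.7 pA

I_n = √(2qI·B)
2qI·B = 2 × 1.602×10⁻¹⁹ × 5.99×10⁻⁸ × 7.09×10³ = 1.36×10⁻²² A²
I_n = √(1.36×10⁻²²) = 1.17×10⁻¹¹ A = 11.7 pA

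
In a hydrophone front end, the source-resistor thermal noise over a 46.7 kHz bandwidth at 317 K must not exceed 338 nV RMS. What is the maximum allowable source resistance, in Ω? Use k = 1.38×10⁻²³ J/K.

140 Ω

Johnson–Nyquist: V_n = √(4kTRB) ⇒ R = V_n² / (4kTB)
4kTB = 4 × 1.38×10⁻²³ × 317 × 4.67×10⁴ = 8.17×10⁻¹⁶
R = (3.38×10⁻⁷)² / 8.17×10⁻¹⁶ = 1.40×10² Ω = 140 Ω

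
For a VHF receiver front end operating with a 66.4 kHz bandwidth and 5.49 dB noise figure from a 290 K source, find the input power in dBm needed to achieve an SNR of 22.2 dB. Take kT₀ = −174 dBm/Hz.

−98.1 dBm

Sensitivity = −174 + 10 log₁₀(B) + NF + SNR_min
= −174 + 48.22 + 5.49 + 22.2
= −98.09 dBm → −98.1 dBm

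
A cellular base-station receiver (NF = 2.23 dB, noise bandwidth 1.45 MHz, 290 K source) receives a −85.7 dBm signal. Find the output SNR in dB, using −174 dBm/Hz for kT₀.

24.5 dB

Noise floor: N = −174 + 10 log₁₀(B) + NF
10 log₁₀(1.45×10⁶) = 61.61 dB
N = −174 + 61.61 + 2.23 = −110.16 dBm
SNR = P_sig − N = −85.7 − (−110.16) = 24.46 dB → 24.5 dB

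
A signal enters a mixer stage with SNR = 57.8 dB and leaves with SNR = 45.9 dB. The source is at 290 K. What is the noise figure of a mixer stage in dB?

11.9 dB

NF (dB) = SNR_in(dB) − SNR_out(dB) when the source is at T₀
NF = 57.8 − 45.9 = 11.9 dB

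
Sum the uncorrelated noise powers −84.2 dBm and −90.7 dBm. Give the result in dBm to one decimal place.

−83.3 dBm

Convert to linear, add, convert back:
P₁ = 3.80×10⁻¹² W, P₂ = 8.51×10⁻¹³ W
P_tot = 4.65×10⁻¹² W → 10 log₁₀(P_tot / 10⁻³) = −83.3 dBm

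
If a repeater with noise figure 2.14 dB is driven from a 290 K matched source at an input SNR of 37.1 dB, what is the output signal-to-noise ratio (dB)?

By definition F = SNR_in/SNR_out, so in dB: SNR_out = SNR_in − NF
SNR_out = 37.1 − 2.14 = 34.96 dB

34.96 dB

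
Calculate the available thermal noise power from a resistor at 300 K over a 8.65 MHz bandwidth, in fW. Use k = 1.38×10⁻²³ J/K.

P_n = kTB = 1.38×10⁻²³ × 300 × 8.65×10⁶ = 3.58×10⁻¹⁴ W = 35.8 fW

35.8 fW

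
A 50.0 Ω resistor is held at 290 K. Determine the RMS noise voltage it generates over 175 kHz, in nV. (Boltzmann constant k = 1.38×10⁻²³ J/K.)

374 nV

V_n = √(4kTRB)
4kTRB = 4 × 1.38×10⁻²³ × 290 × 5.00×10¹ × 1.75×10⁵ = 1.40×10⁻¹³ V²
V_n = √(1.40×10⁻¹³) = 3.74×10⁻⁷ V = 374 nV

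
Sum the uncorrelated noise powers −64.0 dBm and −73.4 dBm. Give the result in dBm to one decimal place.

Convert to linear, add, convert back:
P₁ = 3.98×10⁻¹⁰ W, P₂ = 4.57×10⁻¹¹ W
P_tot = 4.44×10⁻¹⁰ W → 10 log₁₀(P_tot / 10⁻³) = −63.5 dBm

−63.5 dBm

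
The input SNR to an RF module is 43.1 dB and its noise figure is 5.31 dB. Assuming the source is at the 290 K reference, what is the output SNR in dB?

By definition F = SNR_in/SNR_out, so in dB: SNR_out = SNR_in − NF
SNR_out = 43.1 − 5.31 = 37.79 dB

37.79 dB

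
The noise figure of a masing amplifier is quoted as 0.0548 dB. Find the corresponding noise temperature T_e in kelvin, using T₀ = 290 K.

F = 10^(0.0548/10) = 1.0127
T_e = (F − 1)·T₀ = (1.0127 − 1) × 290 = 3.68 K

3.68 K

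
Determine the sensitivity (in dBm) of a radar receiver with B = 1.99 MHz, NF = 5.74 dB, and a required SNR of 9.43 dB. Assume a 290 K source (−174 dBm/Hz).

Sensitivity = −174 + 10 log₁₀(B) + NF + SNR_min
= −174 + 62.99 + 5.74 + 9.43
= −95.84 dBm → −95.8 dBm

−95.8 dBm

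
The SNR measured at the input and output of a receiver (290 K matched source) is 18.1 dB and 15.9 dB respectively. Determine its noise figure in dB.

NF (dB) = SNR_in(dB) − SNR_out(dB) when the source is at T₀
NF = 18.1 − 15.9 = 2.2 dB

2.2 dB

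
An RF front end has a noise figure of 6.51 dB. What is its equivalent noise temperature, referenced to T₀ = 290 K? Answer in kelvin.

F = 10^(6.51/10) = 4.47713
T_e = (F − 1)·T₀ = (4.47713 − 1) × 290 = 1008 K

1008 K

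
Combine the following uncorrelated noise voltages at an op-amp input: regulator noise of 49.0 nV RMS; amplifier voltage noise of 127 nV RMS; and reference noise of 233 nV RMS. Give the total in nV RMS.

Uncorrelated sources add in power (mean-square): V_tot = √(ΣV_i²)
V_tot = √[(4.90×10⁻⁸)² + (1.27×10⁻⁷)² + (2.33×10⁻⁷)²] = 2.70×10⁻⁷ V = 270 nV

270 nV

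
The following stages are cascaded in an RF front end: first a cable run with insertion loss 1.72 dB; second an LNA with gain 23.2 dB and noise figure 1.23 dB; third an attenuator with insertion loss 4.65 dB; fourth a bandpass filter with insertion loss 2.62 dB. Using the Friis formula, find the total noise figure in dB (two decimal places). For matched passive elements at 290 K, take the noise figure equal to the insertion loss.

Convert to linear (a loss of L dB is a gain of −L dB): F_i = 10^(NF_i/10), G_i = 10^(G_i,dB/10)
  Stage 1: F_1 = 10^(1.72/10) = 1.486, G_1 = 10^(−1.72/10) = 0.6730
  Stage 2: F_2 = 10^(1.23/10) = 1.327, G_2 = 10^(23.2/10) = 208.9
  Stage 3: F_3 = 10^(4.65/10) = 2.917, G_3 = 10^(−4.65/10) = 0.3428
  Stage 4: F_4 = 10^(2.62/10) = 1.828, G_4 = 10^(−2.62/10) = 0.5470
Friis cascade:
  F = 1.486 + (1.327 − 1)/0.6730 + (2.917 − 1)/140.6 + (1.828 − 1)/48.19 = 2.003
NF = 10 log₁₀(2.003) = 3.02 dB

3.02 dB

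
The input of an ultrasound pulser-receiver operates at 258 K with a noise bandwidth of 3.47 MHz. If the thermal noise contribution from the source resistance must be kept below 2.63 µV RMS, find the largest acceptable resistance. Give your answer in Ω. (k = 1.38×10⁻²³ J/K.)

Johnson–Nyquist: V_n = √(4kTRB) ⇒ R = V_n² / (4kTB)
4kTB = 4 × 1.38×10⁻²³ × 258 × 3.47×10⁶ = 4.94×10⁻¹⁴
R = (2.63×10⁻⁶)² / 4.94×10⁻¹⁴ = 1.40×10² Ω = 140 Ω

140 Ω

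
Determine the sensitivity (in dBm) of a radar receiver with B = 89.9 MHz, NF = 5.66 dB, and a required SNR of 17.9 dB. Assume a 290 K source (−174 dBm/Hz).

−70.9 dBm

Sensitivity = −174 + 10 log₁₀(B) + NF + SNR_min
= −174 + 79.54 + 5.66 + 17.9
= −70.90 dBm → −70.9 dBm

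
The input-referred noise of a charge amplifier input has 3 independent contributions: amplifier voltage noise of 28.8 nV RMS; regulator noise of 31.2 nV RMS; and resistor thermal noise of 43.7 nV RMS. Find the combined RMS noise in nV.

60.9 nV

Uncorrelated sources add in power (mean-square): V_tot = √(ΣV_i²)
V_tot = √[(2.88×10⁻⁸)² + (3.12×10⁻⁸)² + (4.37×10⁻⁸)²] = 6.09×10⁻⁸ V = 60.9 nV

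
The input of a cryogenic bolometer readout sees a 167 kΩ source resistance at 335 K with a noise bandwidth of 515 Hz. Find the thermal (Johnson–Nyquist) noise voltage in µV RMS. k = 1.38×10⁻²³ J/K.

V_n = √(4kTRB)
4kTRB = 4 × 1.38×10⁻²³ × 335 × 1.67×10⁵ × 5.15×10² = 1.59×10⁻¹² V²
V_n = √(1.59×10⁻¹²) = 1.26×10⁻⁶ V = 1.26 µV

1.26 µV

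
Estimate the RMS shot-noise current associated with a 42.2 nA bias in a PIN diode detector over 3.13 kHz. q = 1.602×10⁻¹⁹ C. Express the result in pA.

6.51 pA

I_n = √(2qI·B)
2qI·B = 2 × 1.602×10⁻¹⁹ × 4.22×10⁻⁸ × 3.13×10³ = 4.23×10⁻²³ A²
I_n = √(4.23×10⁻²³) = 6.51×10⁻¹² A = 6.51 pA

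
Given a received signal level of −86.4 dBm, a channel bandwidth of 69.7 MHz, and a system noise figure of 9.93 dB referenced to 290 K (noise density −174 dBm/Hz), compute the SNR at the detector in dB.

−0.8 dB

Noise floor: N = −174 + 10 log₁₀(B) + NF
10 log₁₀(6.97×10⁷) = 78.43 dB
N = −174 + 78.43 + 9.93 = −85.64 dBm
SNR = P_sig − N = −86.4 − (−85.64) = −0.76 dB → −0.8 dB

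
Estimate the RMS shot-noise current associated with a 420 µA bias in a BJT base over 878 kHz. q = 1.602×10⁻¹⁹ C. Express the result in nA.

10.9 nA

I_n = √(2qI·B)
2qI·B = 2 × 1.602×10⁻¹⁹ × 4.20×10⁻⁴ × 8.78×10⁵ = 1.18×10⁻¹⁶ A²
I_n = √(1.18×10⁻¹⁶) = 1.09×10⁻⁸ A = 10.9 nA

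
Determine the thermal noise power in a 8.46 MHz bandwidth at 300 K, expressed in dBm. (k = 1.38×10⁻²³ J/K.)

P_n = kTB = 1.38×10⁻²³ × 300 × 8.46×10⁶ = 3.50×10⁻¹⁴ W
In dBm: 10 log₁₀(3.50×10⁻¹⁴ / 10⁻³) = −104.6 dBm

−104.6 dBm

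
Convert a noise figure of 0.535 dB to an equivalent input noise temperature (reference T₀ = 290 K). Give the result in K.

F = 10^(0.535/10) = 1.1311
T_e = (F − 1)·T₀ = (1.1311 − 1) × 290 = 38.0 K

38.0 K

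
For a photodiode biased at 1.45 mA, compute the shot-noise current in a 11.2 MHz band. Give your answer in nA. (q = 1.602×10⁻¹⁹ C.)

I_n = √(2qI·B)
2qI·B = 2 × 1.602×10⁻¹⁹ × 1.45×10⁻³ × 1.12×10⁷ = 5.20×10⁻¹⁵ A²
I_n = √(5.20×10⁻¹⁵) = 7.21×10⁻⁸ A = 72.1 nA

72.1 nA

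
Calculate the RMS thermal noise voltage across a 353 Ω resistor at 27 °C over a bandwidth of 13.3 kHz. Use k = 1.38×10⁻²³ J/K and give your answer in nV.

279 nV

T = 27 °C + 273.15 = 300.15 K
V_n = √(4kTRB)
4kTRB = 4 × 1.38×10⁻²³ × 300.15 × 3.53×10² × 1.33×10⁴ = 7.78×10⁻¹⁴ V²
V_n = √(7.78×10⁻¹⁴) = 2.79×10⁻⁷ V = 279 nV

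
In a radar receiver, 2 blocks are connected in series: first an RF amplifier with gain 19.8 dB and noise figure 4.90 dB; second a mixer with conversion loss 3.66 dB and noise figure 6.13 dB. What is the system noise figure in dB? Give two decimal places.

4.95 dB

Convert to linear (a loss of L dB is a gain of −L dB): F_i = 10^(NF_i/10), G_i = 10^(G_i,dB/10)
  Stage 1: F_1 = 10^(4.90/10) = 3.090, G_1 = 10^(19.8/10) = 95.50
  Stage 2: F_2 = 10^(6.13/10) = 4.102, G_2 = 10^(−3.66/10) = 0.4305
Friis cascade:
  F = 3.090 + (4.102 − 1)/95.50 = 3.123
NF = 10 log₁₀(3.123) = 4.95 dB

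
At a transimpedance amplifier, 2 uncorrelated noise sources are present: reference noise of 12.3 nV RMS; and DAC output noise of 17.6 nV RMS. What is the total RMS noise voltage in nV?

Uncorrelated sources add in power (mean-square): V_tot = √(ΣV_i²)
V_tot = √[(1.23×10⁻⁸)² + (1.76×10⁻⁸)²] = 2.15×10⁻⁸ V = 21.5 nV

21.5 nV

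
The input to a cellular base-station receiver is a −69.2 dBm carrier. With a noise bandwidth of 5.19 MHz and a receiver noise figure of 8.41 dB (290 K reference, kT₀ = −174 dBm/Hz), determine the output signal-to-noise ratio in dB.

29.2 dB

Noise floor: N = −174 + 10 log₁₀(B) + NF
10 log₁₀(5.19×10⁶) = 67.15 dB
N = −174 + 67.15 + 8.41 = −98.44 dBm
SNR = P_sig − N = −69.2 − (−98.44) = 29.24 dB → 29.2 dB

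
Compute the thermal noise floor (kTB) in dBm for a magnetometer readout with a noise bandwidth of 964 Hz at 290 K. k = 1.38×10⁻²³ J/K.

P_n = kTB = 1.38×10⁻²³ × 290 × 9.64×10² = 3.86×10⁻¹⁸ W
In dBm: 10 log₁₀(3.86×10⁻¹⁸ / 10⁻³) = −144.1 dBm

−144.1 dBm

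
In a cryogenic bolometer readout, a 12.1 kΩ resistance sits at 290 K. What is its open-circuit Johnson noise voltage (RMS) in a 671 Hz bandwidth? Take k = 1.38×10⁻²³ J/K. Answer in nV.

V_n = √(4kTRB)
4kTRB = 4 × 1.38×10⁻²³ × 290 × 1.21×10⁴ × 6.71×10² = 1.30×10⁻¹³ V²
V_n = √(1.30×10⁻¹³) = 3.61×10⁻⁷ V = 361 nV

361 nV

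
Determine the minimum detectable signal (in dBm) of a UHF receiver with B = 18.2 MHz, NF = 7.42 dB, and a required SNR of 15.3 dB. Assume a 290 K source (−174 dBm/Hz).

−78.7 dBm

Sensitivity = −174 + 10 log₁₀(B) + NF + SNR_min
= −174 + 72.6 + 7.42 + 15.3
= −78.68 dBm → −78.7 dBm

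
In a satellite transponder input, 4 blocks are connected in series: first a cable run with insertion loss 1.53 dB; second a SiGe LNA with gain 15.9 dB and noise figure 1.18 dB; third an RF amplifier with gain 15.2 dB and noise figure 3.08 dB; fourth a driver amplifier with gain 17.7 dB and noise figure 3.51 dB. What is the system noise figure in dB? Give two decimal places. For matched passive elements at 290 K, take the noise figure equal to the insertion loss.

Convert to linear (a loss of L dB is a gain of −L dB): F_i = 10^(NF_i/10), G_i = 10^(G_i,dB/10)
  Stage 1: F_1 = 10^(1.53/10) = 1.422, G_1 = 10^(−1.53/10) = 0.7031
  Stage 2: F_2 = 10^(1.18/10) = 1.312, G_2 = 10^(15.9/10) = 38.90
  Stage 3: F_3 = 10^(3.08/10) = 2.032, G_3 = 10^(15.2/10) = 33.11
  Stage 4: F_4 = 10^(3.51/10) = 2.244, G_4 = 10^(17.7/10) = 58.88
Friis cascade:
  F = 1.422 + (1.312 − 1)/0.7031 + (2.032 − 1)/27.35 + (2.244 − 1)/905.7 = 1.905
NF = 10 log₁₀(1.905) = 2.80 dB

2.80 dB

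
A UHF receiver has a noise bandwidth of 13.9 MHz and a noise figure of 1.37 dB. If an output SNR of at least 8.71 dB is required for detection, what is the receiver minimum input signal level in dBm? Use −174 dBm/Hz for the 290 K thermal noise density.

Sensitivity = −174 + 10 log₁₀(B) + NF + SNR_min
= −174 + 71.43 + 1.37 + 8.71
= −92.49 dBm → −92.5 dBm

−92.5 dBm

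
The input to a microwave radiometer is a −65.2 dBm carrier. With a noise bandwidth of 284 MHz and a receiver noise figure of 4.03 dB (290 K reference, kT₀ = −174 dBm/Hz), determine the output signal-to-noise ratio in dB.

Noise floor: N = −174 + 10 log₁₀(B) + NF
10 log₁₀(2.84×10⁸) = 84.53 dB
N = −174 + 84.53 + 4.03 = −85.44 dBm
SNR = P_sig − N = −65.2 − (−85.44) = 20.24 dB → 20.2 dB

20.2 dB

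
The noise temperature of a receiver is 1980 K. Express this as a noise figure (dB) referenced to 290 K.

F = 1 + T_e/T₀ = 1 + 1980/290 = 7.82759
NF = 10 log₁₀(7.82759) = 8.94 dB

8.94 dB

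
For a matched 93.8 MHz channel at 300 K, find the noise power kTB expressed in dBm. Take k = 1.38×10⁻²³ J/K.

P_n = kTB = 1.38×10⁻²³ × 300 × 9.38×10⁷ = 3.88×10⁻¹³ W
In dBm: 10 log₁₀(3.88×10⁻¹³ / 10⁻³) = −94.1 dBm

−94.1 dBm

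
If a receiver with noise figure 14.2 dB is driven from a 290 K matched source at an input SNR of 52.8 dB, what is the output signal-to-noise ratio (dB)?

38.6 dB

By definition F = SNR_in/SNR_out, so in dB: SNR_out = SNR_in − NF
SNR_out = 52.8 − 14.2 = 38.6 dB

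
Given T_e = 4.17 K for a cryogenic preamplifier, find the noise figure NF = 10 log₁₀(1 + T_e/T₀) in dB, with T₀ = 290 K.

F = 1 + T_e/T₀ = 1 + 4.17/290 = 1.01438
NF = 10 log₁₀(1.01438) = 0.062 dB

0.062 dB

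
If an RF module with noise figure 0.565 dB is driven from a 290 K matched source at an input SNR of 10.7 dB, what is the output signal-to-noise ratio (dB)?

By definition F = SNR_in/SNR_out, so in dB: SNR_out = SNR_in − NF
SNR_out = 10.7 − 0.565 = 10.135 dB

10.135 dB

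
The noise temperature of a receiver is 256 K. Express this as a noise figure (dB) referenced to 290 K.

2.75 dB

F = 1 + T_e/T₀ = 1 + 256/290 = 1.88276
NF = 10 log₁₀(1.88276) = 2.75 dB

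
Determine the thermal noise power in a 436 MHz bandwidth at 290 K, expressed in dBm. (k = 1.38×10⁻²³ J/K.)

−87.6 dBm

P_n = kTB = 1.38×10⁻²³ × 290 × 4.36×10⁸ = 1.74×10⁻¹² W
In dBm: 10 log₁₀(1.74×10⁻¹² / 10⁻³) = −87.6 dBm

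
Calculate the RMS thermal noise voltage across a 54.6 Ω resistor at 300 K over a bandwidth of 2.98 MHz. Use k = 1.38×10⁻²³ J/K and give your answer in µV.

V_n = √(4kTRB)
4kTRB = 4 × 1.38×10⁻²³ × 300 × 5.46×10¹ × 2.98×10⁶ = 2.69×10⁻¹² V²
V_n = √(2.69×10⁻¹²) = 1.64×10⁻⁶ V = 1.64 µV

1.64 µV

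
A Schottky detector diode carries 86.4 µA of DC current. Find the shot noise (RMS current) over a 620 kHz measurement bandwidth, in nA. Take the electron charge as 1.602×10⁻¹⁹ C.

4.14 nA

I_n = √(2qI·B)
2qI·B = 2 × 1.602×10⁻¹⁹ × 8.64×10⁻⁵ × 6.20×10⁵ = 1.72×10⁻¹⁷ A²
I_n = √(1.72×10⁻¹⁷) = 4.14×10⁻⁹ A = 4.14 nA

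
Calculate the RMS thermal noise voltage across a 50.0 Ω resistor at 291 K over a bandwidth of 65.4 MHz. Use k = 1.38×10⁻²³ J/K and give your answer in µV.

V_n = √(4kTRB)
4kTRB = 4 × 1.38×10⁻²³ × 291 × 5.00×10¹ × 6.54×10⁷ = 5.25×10⁻¹¹ V²
V_n = √(5.25×10⁻¹¹) = 7.25×10⁻⁶ V = 7.25 µV

7.25 µV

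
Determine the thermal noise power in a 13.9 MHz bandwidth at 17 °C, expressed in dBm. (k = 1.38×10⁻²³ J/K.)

−102.5 dBm

T = 17 °C + 273.15 = 290.15 K
P_n = kTB = 1.38×10⁻²³ × 290.15 × 1.39×10⁷ = 5.57×10⁻¹⁴ W
In dBm: 10 log₁₀(5.57×10⁻¹⁴ / 10⁻³) = −102.5 dBm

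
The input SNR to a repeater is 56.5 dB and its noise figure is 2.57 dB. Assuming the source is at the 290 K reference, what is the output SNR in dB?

53.93 dB

By definition F = SNR_in/SNR_out, so in dB: SNR_out = SNR_in − NF
SNR_out = 56.5 − 2.57 = 53.93 dB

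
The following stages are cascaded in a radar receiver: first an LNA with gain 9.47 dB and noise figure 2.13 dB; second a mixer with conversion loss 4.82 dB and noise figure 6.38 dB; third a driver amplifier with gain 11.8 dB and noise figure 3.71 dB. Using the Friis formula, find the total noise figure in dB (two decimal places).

Convert to linear (a loss of L dB is a gain of −L dB): F_i = 10^(NF_i/10), G_i = 10^(G_i,dB/10)
  Stage 1: F_1 = 10^(2.13/10) = 1.633, G_1 = 10^(9.47/10) = 8.851
  Stage 2: F_2 = 10^(6.38/10) = 4.345, G_2 = 10^(−4.82/10) = 0.3296
  Stage 3: F_3 = 10^(3.71/10) = 2.350, G_3 = 10^(11.8/10) = 15.14
Friis cascade:
  F = 1.633 + (4.345 − 1)/8.851 + (2.350 − 1)/2.917 = 2.474
NF = 10 log₁₀(2.474) = 3.93 dB

3.93 dB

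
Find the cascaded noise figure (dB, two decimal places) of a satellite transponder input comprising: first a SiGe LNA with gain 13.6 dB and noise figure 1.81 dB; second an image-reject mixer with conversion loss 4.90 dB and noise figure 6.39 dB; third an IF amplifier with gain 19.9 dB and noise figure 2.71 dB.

Convert to linear (a loss of L dB is a gain of −L dB): F_i = 10^(NF_i/10), G_i = 10^(G_i,dB/10)
  Stage 1: F_1 = 10^(1.81/10) = 1.517, G_1 = 10^(13.6/10) = 22.91
  Stage 2: F_2 = 10^(6.39/10) = 4.355, G_2 = 10^(−4.90/10) = 0.3236
  Stage 3: F_3 = 10^(2.71/10) = 1.866, G_3 = 10^(19.9/10) = 97.72
Friis cascade:
  F = 1.517 + (4.355 − 1)/22.91 + (1.866 − 1)/7.413 = 1.780
NF = 10 log₁₀(1.780) = 2.51 dB

2.51 dB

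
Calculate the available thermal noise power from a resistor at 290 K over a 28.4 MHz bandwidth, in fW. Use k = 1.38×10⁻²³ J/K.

114 fW

P_n = kTB = 1.38×10⁻²³ × 290 × 2.84×10⁷ = 1.14×10⁻¹³ W = 114 fW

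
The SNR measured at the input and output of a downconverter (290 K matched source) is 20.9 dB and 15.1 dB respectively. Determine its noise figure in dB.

NF (dB) = SNR_in(dB) − SNR_out(dB) when the source is at T₀
NF = 20.9 − 15.1 = 5.8 dB

5.8 dB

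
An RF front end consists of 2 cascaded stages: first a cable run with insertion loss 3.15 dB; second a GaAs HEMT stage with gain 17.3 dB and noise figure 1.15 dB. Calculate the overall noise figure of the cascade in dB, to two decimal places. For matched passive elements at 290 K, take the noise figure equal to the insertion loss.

4.30 dB

Convert to linear (a loss of L dB is a gain of −L dB): F_i = 10^(NF_i/10), G_i = 10^(G_i,dB/10)
  Stage 1: F_1 = 10^(3.15/10) = 2.065, G_1 = 10^(−3.15/10) = 0.4842
  Stage 2: F_2 = 10^(1.15/10) = 1.303, G_2 = 10^(17.3/10) = 53.70
Friis cascade:
  F = 2.065 + (1.303 − 1)/0.4842 = 2.692
NF = 10 log₁₀(2.692) = 4.30 dB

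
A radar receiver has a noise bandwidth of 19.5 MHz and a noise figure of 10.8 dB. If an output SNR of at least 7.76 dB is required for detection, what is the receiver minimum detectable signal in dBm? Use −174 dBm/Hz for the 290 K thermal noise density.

−82.5 dBm

Sensitivity = −174 + 10 log₁₀(B) + NF + SNR_min
= −174 + 72.9 + 10.8 + 7.76
= −82.54 dBm → −82.5 dBm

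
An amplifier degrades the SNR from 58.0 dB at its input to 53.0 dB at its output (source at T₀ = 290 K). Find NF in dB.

5.0 dB

NF (dB) = SNR_in(dB) − SNR_out(dB) when the source is at T₀
NF = 58.0 − 53.0 = 5.0 dB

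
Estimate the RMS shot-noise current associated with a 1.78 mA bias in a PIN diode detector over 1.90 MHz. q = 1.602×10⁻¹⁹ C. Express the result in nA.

32.9 nA

I_n = √(2qI·B)
2qI·B = 2 × 1.602×10⁻¹⁹ × 1.78×10⁻³ × 1.90×10⁶ = 1.08×10⁻¹⁵ A²
I_n = √(1.08×10⁻¹⁵) = 3.29×10⁻⁸ A = 32.9 nA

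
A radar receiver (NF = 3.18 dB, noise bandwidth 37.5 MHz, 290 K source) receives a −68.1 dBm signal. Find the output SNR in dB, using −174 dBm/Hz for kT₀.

Noise floor: N = −174 + 10 log₁₀(B) + NF
10 log₁₀(3.75×10⁷) = 75.74 dB
N = −174 + 75.74 + 3.18 = −95.08 dBm
SNR = P_sig − N = −68.1 − (−95.08) = 26.98 dB → 27.0 dB

27.0 dB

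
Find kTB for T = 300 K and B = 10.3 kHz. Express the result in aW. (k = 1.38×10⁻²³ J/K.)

P_n = kTB = 1.38×10⁻²³ × 300 × 1.03×10⁴ = 4.26×10⁻¹⁷ W = 42.6 aW

42.6 aW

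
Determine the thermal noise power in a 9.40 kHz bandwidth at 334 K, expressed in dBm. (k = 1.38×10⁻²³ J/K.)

P_n = kTB = 1.38×10⁻²³ × 334 × 9.40×10³ = 4.33×10⁻¹⁷ W
In dBm: 10 log₁₀(4.33×10⁻¹⁷ / 10⁻³) = −133.6 dBm

−133.6 dBm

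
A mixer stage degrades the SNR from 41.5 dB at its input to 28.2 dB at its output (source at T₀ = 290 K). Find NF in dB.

13.3 dB

NF (dB) = SNR_in(dB) − SNR_out(dB) when the source is at T₀
NF = 41.5 − 28.2 = 13.3 dB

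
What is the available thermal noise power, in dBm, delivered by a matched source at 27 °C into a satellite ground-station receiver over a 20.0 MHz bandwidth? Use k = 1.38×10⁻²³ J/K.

T = 27 °C + 273.15 = 300.15 K
P_n = kTB = 1.38×10⁻²³ × 300.15 × 2.00×10⁷ = 8.28×10⁻¹⁴ W
In dBm: 10 log₁₀(8.28×10⁻¹⁴ / 10⁻³) = −100.8 dBm

−100.8 dBm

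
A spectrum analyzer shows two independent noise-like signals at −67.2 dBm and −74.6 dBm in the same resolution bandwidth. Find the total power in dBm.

−66.5 dBm

Convert to linear, add, convert back:
P₁ = 1.91×10⁻¹⁰ W, P₂ = 3.47×10⁻¹¹ W
P_tot = 2.25×10⁻¹⁰ W → 10 log₁₀(P_tot / 10⁻³) = −66.5 dBm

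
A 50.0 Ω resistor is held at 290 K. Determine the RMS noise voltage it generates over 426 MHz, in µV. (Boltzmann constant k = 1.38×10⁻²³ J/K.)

V_n = √(4kTRB)
4kTRB = 4 × 1.38×10⁻²³ × 290 × 5.00×10¹ × 4.26×10⁸ = 3.41×10⁻¹⁰ V²
V_n = √(3.41×10⁻¹⁰) = 1.85×10⁻⁵ V = 18.5 µV

18.5 µV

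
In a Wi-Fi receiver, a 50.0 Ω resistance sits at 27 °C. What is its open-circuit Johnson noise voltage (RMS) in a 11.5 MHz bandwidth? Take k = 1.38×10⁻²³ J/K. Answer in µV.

3.09 µV

T = 27 °C + 273.15 = 300.15 K
V_n = √(4kTRB)
4kTRB = 4 × 1.38×10⁻²³ × 300.15 × 5.00×10¹ × 1.15×10⁷ = 9.53×10⁻¹² V²
V_n = √(9.53×10⁻¹²) = 3.09×10⁻⁶ V = 3.09 µV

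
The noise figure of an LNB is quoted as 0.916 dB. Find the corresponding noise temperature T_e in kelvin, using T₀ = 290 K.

68.1 K

F = 10^(0.916/10) = 1.23481
T_e = (F − 1)·T₀ = (1.23481 − 1) × 290 = 68.1 K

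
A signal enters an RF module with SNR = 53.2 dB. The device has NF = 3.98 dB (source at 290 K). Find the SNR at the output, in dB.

By definition F = SNR_in/SNR_out, so in dB: SNR_out = SNR_in − NF
SNR_out = 53.2 − 3.98 = 49.22 dB

49.22 dB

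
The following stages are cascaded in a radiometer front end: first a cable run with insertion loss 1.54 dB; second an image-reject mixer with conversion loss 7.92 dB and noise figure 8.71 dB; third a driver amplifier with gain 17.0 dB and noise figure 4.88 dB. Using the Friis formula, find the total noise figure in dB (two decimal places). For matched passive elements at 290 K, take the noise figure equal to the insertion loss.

14.61 dB

Convert to linear (a loss of L dB is a gain of −L dB): F_i = 10^(NF_i/10), G_i = 10^(G_i,dB/10)
  Stage 1: F_1 = 10^(1.54/10) = 1.426, G_1 = 10^(−1.54/10) = 0.7015
  Stage 2: F_2 = 10^(8.71/10) = 7.430, G_2 = 10^(−7.92/10) = 0.1614
  Stage 3: F_3 = 10^(4.88/10) = 3.076, G_3 = 10^(17.0/10) = 50.12
Friis cascade:
  F = 1.426 + (7.430 − 1)/0.7015 + (3.076 − 1)/0.1132 = 28.93
NF = 10 log₁₀(28.93) = 14.61 dB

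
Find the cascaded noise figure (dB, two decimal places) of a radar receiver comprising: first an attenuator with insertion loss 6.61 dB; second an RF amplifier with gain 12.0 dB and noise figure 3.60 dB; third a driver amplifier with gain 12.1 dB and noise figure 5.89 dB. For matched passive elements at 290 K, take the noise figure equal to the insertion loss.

Convert to linear (a loss of L dB is a gain of −L dB): F_i = 10^(NF_i/10), G_i = 10^(G_i,dB/10)
  Stage 1: F_1 = 10^(6.61/10) = 4.581, G_1 = 10^(−6.61/10) = 0.2183
  Stage 2: F_2 = 10^(3.60/10) = 2.291, G_2 = 10^(12.0/10) = 15.85
  Stage 3: F_3 = 10^(5.89/10) = 3.882, G_3 = 10^(12.1/10) = 16.22
Friis cascade:
  F = 4.581 + (2.291 − 1)/0.2183 + (3.882 − 1)/3.459 = 11.33
NF = 10 log₁₀(11.33) = 10.54 dB

10.54 dB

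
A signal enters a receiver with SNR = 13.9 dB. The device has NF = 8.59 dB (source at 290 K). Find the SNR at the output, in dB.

By definition F = SNR_in/SNR_out, so in dB: SNR_out = SNR_in − NF
SNR_out = 13.9 − 8.59 = 5.31 dB

5.31 dB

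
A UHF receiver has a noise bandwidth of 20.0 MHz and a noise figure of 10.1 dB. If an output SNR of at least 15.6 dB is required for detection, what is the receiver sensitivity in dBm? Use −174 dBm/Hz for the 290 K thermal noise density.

Sensitivity = −174 + 10 log₁₀(B) + NF + SNR_min
= −174 + 73.01 + 10.1 + 15.6
= −75.29 dBm → −75.3 dBm

−75.3 dBm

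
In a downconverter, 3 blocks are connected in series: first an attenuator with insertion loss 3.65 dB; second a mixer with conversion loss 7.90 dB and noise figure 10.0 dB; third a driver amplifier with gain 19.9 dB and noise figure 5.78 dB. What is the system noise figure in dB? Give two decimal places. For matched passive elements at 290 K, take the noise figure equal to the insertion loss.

17.99 dB

Convert to linear (a loss of L dB is a gain of −L dB): F_i = 10^(NF_i/10), G_i = 10^(G_i,dB/10)
  Stage 1: F_1 = 10^(3.65/10) = 2.317, G_1 = 10^(−3.65/10) = 0.4315
  Stage 2: F_2 = 10^(10.0/10) = 10.00, G_2 = 10^(−7.90/10) = 0.1622
  Stage 3: F_3 = 10^(5.78/10) = 3.784, G_3 = 10^(19.9/10) = 97.72
Friis cascade:
  F = 2.317 + (10.00 − 1)/0.4315 + (3.784 − 1)/0.06998 = 62.96
NF = 10 log₁₀(62.96) = 17.99 dB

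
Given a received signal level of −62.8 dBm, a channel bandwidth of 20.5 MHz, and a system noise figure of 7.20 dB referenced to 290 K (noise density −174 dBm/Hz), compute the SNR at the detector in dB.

30.9 dB

Noise floor: N = −174 + 10 log₁₀(B) + NF
10 log₁₀(2.05×10⁷) = 73.12 dB
N = −174 + 73.12 + 7.20 = −93.68 dBm
SNR = P_sig − N = −62.8 − (−93.68) = 30.88 dB → 30.9 dB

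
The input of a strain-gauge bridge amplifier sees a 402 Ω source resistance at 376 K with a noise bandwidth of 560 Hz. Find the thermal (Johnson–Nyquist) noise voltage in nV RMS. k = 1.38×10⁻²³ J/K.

V_n = √(4kTRB)
4kTRB = 4 × 1.38×10⁻²³ × 376 × 4.02×10² × 5.60×10² = 4.67×10⁻¹⁵ V²
V_n = √(4.67×10⁻¹⁵) = 6.84×10⁻⁸ V = 68.4 nV

68.4 nV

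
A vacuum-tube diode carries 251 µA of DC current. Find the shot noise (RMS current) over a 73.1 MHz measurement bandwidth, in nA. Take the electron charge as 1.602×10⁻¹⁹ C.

76.7 nA

I_n = √(2qI·B)
2qI·B = 2 × 1.602×10⁻¹⁹ × 2.51×10⁻⁴ × 7.31×10⁷ = 5.88×10⁻¹⁵ A²
I_n = √(5.88×10⁻¹⁵) = 7.67×10⁻⁸ A = 76.7 nA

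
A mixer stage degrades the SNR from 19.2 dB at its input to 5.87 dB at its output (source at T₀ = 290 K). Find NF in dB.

13.33 dB

NF (dB) = SNR_in(dB) − SNR_out(dB) when the source is at T₀
NF = 19.2 − 5.87 = 13.33 dB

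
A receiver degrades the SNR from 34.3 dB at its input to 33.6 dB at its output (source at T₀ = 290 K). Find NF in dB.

0.7 dB

NF (dB) = SNR_in(dB) − SNR_out(dB) when the source is at T₀
NF = 34.3 − 33.6 = 0.7 dB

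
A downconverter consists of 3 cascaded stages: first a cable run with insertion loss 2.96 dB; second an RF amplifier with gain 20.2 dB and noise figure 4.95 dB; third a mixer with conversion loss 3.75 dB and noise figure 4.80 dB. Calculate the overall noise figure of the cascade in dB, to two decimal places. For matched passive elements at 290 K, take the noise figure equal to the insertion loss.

Convert to linear (a loss of L dB is a gain of −L dB): F_i = 10^(NF_i/10), G_i = 10^(G_i,dB/10)
  Stage 1: F_1 = 10^(2.96/10) = 1.977, G_1 = 10^(−2.96/10) = 0.5058
  Stage 2: F_2 = 10^(4.95/10) = 3.126, G_2 = 10^(20.2/10) = 104.7
  Stage 3: F_3 = 10^(4.80/10) = 3.020, G_3 = 10^(−3.75/10) = 0.4217
Friis cascade:
  F = 1.977 + (3.126 − 1)/0.5058 + (3.020 − 1)/52.97 = 6.218
NF = 10 log₁₀(6.218) = 7.94 dB

7.94 dB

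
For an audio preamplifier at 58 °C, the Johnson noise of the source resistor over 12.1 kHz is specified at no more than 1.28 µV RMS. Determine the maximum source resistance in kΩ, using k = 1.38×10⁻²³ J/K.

7.41 kΩ

T = 58 °C + 273.15 = 331.15 K
Johnson–Nyquist: V_n = √(4kTRB) ⇒ R = V_n² / (4kTB)
4kTB = 4 × 1.38×10⁻²³ × 331.15 × 1.21×10⁴ = 2.21×10⁻¹⁶
R = (1.28×10⁻⁶)² / 2.21×10⁻¹⁶ = 7.41×10³ Ω = 7.41 kΩ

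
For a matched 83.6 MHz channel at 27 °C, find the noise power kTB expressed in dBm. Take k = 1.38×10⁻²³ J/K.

T = 27 °C + 273.15 = 300.15 K
P_n = kTB = 1.38×10⁻²³ × 300.15 × 8.36×10⁷ = 3.46×10⁻¹³ W
In dBm: 10 log₁₀(3.46×10⁻¹³ / 10⁻³) = −94.6 dBm

−94.6 dBm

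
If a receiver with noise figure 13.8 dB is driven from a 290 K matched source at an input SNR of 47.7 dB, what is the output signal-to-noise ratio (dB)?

By definition F = SNR_in/SNR_out, so in dB: SNR_out = SNR_in − NF
SNR_out = 47.7 − 13.8 = 33.9 dB

33.9 dB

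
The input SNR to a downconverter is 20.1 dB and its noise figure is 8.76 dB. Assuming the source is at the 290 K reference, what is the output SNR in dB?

By definition F = SNR_in/SNR_out, so in dB: SNR_out = SNR_in − NF
SNR_out = 20.1 − 8.76 = 11.34 dB

11.34 dB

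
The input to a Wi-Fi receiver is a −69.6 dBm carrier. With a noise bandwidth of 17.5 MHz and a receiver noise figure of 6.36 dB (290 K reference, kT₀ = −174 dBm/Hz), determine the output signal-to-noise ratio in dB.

25.6 dB

Noise floor: N = −174 + 10 log₁₀(B) + NF
10 log₁₀(1.75×10⁷) = 72.43 dB
N = −174 + 72.43 + 6.36 = −95.21 dBm
SNR = P_sig − N = −69.6 − (−95.21) = 25.61 dB → 25.6 dB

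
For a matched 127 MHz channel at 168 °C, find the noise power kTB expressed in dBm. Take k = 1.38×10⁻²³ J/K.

−91.1 dBm

T = 168 °C + 273.15 = 441.15 K
P_n = kTB = 1.38×10⁻²³ × 441.15 × 1.27×10⁸ = 7.73×10⁻¹³ W
In dBm: 10 log₁₀(7.73×10⁻¹³ / 10⁻³) = −91.1 dBm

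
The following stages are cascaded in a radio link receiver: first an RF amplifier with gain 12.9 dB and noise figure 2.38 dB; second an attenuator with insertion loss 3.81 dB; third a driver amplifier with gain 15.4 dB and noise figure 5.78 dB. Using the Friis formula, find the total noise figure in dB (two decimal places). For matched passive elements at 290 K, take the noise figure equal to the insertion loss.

Convert to linear (a loss of L dB is a gain of −L dB): F_i = 10^(NF_i/10), G_i = 10^(G_i,dB/10)
  Stage 1: F_1 = 10^(2.38/10) = 1.730, G_1 = 10^(12.9/10) = 19.50
  Stage 2: F_2 = 10^(3.81/10) = 2.404, G_2 = 10^(−3.81/10) = 0.4159
  Stage 3: F_3 = 10^(5.78/10) = 3.784, G_3 = 10^(15.4/10) = 34.67
Friis cascade:
  F = 1.730 + (2.404 − 1)/19.50 + (3.784 − 1)/8.110 = 2.145
NF = 10 log₁₀(2.145) = 3.31 dB

3.31 dB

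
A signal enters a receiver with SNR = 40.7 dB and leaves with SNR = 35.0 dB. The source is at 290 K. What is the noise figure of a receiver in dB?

NF (dB) = SNR_in(dB) − SNR_out(dB) when the source is at T₀
NF = 40.7 − 35.0 = 5.7 dB

5.7 dB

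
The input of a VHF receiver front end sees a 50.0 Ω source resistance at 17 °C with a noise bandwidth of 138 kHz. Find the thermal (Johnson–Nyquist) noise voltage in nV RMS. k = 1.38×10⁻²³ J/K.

332 nV

T = 17 °C + 273.15 = 290.15 K
V_n = √(4kTRB)
4kTRB = 4 × 1.38×10⁻²³ × 290.15 × 5.00×10¹ × 1.38×10⁵ = 1.11×10⁻¹³ V²
V_n = √(1.11×10⁻¹³) = 3.32×10⁻⁷ V = 332 nV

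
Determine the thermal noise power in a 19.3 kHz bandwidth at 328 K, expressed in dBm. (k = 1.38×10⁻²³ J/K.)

P_n = kTB = 1.38×10⁻²³ × 328 × 1.93×10⁴ = 8.74×10⁻¹⁷ W
In dBm: 10 log₁₀(8.74×10⁻¹⁷ / 10⁻³) = −130.6 dBm

−130.6 dBm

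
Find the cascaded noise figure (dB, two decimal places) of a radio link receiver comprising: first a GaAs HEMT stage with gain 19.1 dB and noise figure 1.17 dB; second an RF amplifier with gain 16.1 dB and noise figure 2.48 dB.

Convert to linear (a loss of L dB is a gain of −L dB): F_i = 10^(NF_i/10), G_i = 10^(G_i,dB/10)
  Stage 1: F_1 = 10^(1.17/10) = 1.309, G_1 = 10^(19.1/10) = 81.28
  Stage 2: F_2 = 10^(2.48/10) = 1.770, G_2 = 10^(16.1/10) = 40.74
Friis cascade:
  F = 1.309 + (1.770 − 1)/81.28 = 1.319
NF = 10 log₁₀(1.319) = 1.20 dB

1.20 dB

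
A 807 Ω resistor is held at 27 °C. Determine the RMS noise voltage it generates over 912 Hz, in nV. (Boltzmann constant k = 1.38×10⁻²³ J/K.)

T = 27 °C + 273.15 = 300.15 K
V_n = √(4kTRB)
4kTRB = 4 × 1.38×10⁻²³ × 300.15 × 8.07×10² × 9.12×10² = 1.22×10⁻¹⁴ V²
V_n = √(1.22×10⁻¹⁴) = 1.10×10⁻⁷ V = 110 nV

110 nV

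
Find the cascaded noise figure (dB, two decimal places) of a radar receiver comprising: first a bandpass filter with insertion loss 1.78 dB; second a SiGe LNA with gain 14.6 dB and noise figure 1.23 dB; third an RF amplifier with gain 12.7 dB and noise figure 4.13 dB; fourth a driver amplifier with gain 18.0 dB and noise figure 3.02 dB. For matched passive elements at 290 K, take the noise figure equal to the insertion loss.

3.19 dB

Convert to linear (a loss of L dB is a gain of −L dB): F_i = 10^(NF_i/10), G_i = 10^(G_i,dB/10)
  Stage 1: F_1 = 10^(1.78/10) = 1.507, G_1 = 10^(−1.78/10) = 0.6637
  Stage 2: F_2 = 10^(1.23/10) = 1.327, G_2 = 10^(14.6/10) = 28.84
  Stage 3: F_3 = 10^(4.13/10) = 2.588, G_3 = 10^(12.7/10) = 18.62
  Stage 4: F_4 = 10^(3.02/10) = 2.004, G_4 = 10^(18.0/10) = 63.10
Friis cascade:
  F = 1.507 + (1.327 − 1)/0.6637 + (2.588 − 1)/19.14 + (2.004 − 1)/356.5 = 2.086
NF = 10 log₁₀(2.086) = 3.19 dB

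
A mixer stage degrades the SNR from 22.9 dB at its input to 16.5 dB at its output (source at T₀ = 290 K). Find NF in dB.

NF (dB) = SNR_in(dB) − SNR_out(dB) when the source is at T₀
NF = 22.9 − 16.5 = 6.4 dB

6.4 dB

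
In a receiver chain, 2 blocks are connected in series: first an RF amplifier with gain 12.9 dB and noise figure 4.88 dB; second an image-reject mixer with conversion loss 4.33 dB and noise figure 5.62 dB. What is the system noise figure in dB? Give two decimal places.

Convert to linear (a loss of L dB is a gain of −L dB): F_i = 10^(NF_i/10), G_i = 10^(G_i,dB/10)
  Stage 1: F_1 = 10^(4.88/10) = 3.076, G_1 = 10^(12.9/10) = 19.50
  Stage 2: F_2 = 10^(5.62/10) = 3.648, G_2 = 10^(−4.33/10) = 0.3690
Friis cascade:
  F = 3.076 + (3.648 − 1)/19.50 = 3.212
NF = 10 log₁₀(3.212) = 5.07 dB

5.07 dB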